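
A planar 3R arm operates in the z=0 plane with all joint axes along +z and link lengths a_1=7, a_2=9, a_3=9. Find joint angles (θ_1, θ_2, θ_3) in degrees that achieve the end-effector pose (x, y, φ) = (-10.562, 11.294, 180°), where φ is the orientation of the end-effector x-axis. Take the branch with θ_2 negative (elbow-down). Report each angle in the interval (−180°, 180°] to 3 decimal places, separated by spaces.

150.001 -90.003 120.002

wrist centre = target − a_3·(cos φ, sin φ) = (-1.5620, 11.2940)
cos θ_2 = (129.9943−7²−9²)/(2·7·9) = -0.0000; θ_2 = -90.0026° (elbow-down)
β = atan2(11.2940,-1.5620) = 97.8743°; ψ = atan2(-9.0000,6.9996) = -52.1266°
θ_1 = β − ψ = 150.0009°
θ_3 = φ − θ_1 − θ_2 = 120.0017° (wrapped to (-180°,180°])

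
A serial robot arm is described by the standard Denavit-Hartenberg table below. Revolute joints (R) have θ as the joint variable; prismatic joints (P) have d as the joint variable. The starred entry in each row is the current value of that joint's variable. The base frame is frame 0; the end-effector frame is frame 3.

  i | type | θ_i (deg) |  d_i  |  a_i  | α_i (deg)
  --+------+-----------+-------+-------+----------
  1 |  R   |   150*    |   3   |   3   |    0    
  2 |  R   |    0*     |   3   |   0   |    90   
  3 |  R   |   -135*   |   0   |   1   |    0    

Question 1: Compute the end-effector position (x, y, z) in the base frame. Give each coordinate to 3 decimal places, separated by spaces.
-1.986 1.146 5.293

after link 1: o_1 = (-2.5981, 1.5000, 3.0000)
after link 2: o_2 = (-2.5981, 1.5000, 6.0000)
after link 3: o_3 = (-1.9857, 1.1464, 5.2929)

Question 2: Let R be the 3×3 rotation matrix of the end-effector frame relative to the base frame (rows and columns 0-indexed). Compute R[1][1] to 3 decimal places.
0.354

End-effector y-axis (col 1 of R) = (-0.6124,0.3536,-0.7071)
R[1][1] = 0.3536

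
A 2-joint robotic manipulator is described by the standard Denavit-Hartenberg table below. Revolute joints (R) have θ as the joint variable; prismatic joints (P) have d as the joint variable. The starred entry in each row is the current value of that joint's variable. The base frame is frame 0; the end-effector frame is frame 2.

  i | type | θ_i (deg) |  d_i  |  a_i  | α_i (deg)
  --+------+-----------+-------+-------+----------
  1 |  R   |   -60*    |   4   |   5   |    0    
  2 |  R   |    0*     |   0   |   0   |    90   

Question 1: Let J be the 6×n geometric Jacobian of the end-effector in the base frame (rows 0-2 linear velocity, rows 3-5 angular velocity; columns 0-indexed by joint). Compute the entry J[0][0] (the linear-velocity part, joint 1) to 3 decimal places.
4.330

axis z_0 = ẑ; lever o_n−o_0 = (2.5000,-4.3301,4.0000)
cross product → J_v[:, 0] = (4.3301,2.5000,-0.0000)
J_ω[:, 0] = z_0
entry J[0][0] = 4.3301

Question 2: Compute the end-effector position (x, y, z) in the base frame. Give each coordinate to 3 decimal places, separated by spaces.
2.500 -4.330 4.000

after link 1: o_1 = (2.5000, -4.3301, 4.0000)
after link 2: o_2 = (2.5000, -4.3301, 4.0000)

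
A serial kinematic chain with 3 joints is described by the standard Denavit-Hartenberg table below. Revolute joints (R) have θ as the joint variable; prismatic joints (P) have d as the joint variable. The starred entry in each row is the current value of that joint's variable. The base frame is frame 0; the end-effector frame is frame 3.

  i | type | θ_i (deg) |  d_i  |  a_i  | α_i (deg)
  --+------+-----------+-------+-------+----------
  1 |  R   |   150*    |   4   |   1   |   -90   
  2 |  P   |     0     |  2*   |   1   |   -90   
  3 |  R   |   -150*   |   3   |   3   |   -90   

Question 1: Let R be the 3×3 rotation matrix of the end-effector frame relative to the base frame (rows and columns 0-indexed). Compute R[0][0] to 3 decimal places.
0.500

End-effector x-axis (col 0 of R) = (0.5000,-0.8660,0.0000)
R[0][0] = 0.5000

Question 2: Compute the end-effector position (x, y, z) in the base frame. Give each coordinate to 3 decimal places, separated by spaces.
after link 1: o_1 = (-0.8660, 0.5000, 4.0000)
after link 2: o_2 = (-2.7321, -0.7321, 4.0000)
after link 3: o_3 = (-1.2321, -3.3301, 1.0000)

-1.232 -3.330 1.000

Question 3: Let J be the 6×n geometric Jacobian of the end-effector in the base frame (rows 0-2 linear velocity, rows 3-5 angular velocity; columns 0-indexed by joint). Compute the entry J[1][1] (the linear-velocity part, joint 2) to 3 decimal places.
prismatic axis z_1 = (-0.5000,-0.8660,0.0000)
J_v[:, 1] = z_1; J_ω[:, 1] = (0,0,0)
entry J[1][1] = -0.8660

-0.866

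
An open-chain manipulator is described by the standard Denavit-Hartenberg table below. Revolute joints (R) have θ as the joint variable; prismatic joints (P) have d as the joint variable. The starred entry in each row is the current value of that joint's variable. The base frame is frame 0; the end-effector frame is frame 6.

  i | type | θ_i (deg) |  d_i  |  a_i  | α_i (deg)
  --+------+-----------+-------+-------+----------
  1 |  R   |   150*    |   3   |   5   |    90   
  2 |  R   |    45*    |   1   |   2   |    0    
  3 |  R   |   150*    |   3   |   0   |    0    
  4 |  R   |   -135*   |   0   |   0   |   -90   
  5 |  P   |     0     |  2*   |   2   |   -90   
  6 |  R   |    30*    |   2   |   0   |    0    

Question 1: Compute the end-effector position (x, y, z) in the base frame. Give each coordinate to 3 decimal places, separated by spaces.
-3.921 4.573 7.146

after link 1: o_1 = (-4.3301, 2.5000, 3.0000)
after link 2: o_2 = (-5.0549, 4.0731, 4.4142)
after link 3: o_3 = (-3.5549, 6.6712, 4.4142)
after link 4: o_4 = (-3.5549, 6.6712, 4.4142)
after link 5: o_5 = (-2.9209, 6.3052, 7.1463)
after link 6: o_6 = (-3.9209, 4.5731, 7.1463)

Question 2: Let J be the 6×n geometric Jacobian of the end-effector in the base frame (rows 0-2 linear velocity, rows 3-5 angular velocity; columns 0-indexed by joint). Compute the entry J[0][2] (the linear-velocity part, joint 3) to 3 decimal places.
2.366

axis z_2 = (0.5000,0.8660,0.0000); lever o_n−o_2 = (1.1340,0.5000,2.7321)
cross product → J_v[:, 2] = (2.3660,-1.3660,-0.7321)
J_ω[:, 2] = z_2
entry J[0][2] = 2.3660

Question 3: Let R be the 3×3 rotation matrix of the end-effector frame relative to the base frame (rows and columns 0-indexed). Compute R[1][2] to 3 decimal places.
-0.866

End-effector z-axis (col 2 of R) = (-0.5000,-0.8660,-0.0000)
R[1][2] = -0.8660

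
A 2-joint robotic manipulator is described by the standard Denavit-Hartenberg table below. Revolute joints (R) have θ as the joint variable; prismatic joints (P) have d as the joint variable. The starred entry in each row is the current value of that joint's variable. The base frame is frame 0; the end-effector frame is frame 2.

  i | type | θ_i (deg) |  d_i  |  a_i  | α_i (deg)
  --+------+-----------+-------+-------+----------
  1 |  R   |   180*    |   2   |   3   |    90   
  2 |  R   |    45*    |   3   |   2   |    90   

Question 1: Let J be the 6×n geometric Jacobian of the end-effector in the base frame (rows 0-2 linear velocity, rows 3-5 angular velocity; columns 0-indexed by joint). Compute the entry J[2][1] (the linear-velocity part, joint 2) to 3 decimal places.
1.414

axis z_1 = (0.0000,1.0000,0.0000); lever o_n−o_1 = (-1.4142,3.0000,1.4142)
cross product → J_v[:, 1] = (1.4142,-0.0000,1.4142)
J_ω[:, 1] = z_1
entry J[2][1] = 1.4142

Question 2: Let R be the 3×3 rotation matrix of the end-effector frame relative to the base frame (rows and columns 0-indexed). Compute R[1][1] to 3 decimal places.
End-effector y-axis (col 1 of R) = (0.0000,1.0000,0.0000)
R[1][1] = 1.0000

1.000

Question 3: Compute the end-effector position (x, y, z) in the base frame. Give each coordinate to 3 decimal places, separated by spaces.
after link 1: o_1 = (-3.0000, 0.0000, 2.0000)
after link 2: o_2 = (-4.4142, 3.0000, 3.4142)

-4.414 3.000 3.414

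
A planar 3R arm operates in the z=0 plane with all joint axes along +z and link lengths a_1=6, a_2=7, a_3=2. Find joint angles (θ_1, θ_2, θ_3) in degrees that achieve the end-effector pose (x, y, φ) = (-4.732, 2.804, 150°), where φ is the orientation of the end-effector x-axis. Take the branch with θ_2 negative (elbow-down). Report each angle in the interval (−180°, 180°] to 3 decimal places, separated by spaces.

-120.003 -150.000 60.003

wrist centre = target − a_3·(cos φ, sin φ) = (-2.9999, 1.8040)
cos θ_2 = (12.2541−6²−7²)/(2·6·7) = -0.8660; θ_2 = -149.9997° (elbow-down)
β = atan2(1.8040,-2.9999) = 148.9797°; ψ = atan2(-3.5000,-0.0622) = -91.0174°
θ_1 = β − ψ = 239.9971°
θ_3 = φ − θ_1 − θ_2 = 60.0026° (wrapped to (-180°,180°])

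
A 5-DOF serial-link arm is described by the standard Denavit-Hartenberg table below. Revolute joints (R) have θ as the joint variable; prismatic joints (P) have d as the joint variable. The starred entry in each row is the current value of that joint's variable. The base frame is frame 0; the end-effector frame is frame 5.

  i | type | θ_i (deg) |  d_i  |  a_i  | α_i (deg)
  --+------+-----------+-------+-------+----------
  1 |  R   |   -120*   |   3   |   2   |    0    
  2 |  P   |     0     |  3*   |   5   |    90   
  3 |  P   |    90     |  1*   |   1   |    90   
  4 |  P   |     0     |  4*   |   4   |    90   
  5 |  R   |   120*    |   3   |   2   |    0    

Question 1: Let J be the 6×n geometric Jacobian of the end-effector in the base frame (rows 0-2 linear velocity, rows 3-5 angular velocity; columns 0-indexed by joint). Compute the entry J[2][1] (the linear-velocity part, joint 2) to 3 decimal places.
1.000

prismatic axis z_1 = (0.0000,0.0000,1.0000)
J_v[:, 1] = z_1; J_ω[:, 1] = (0,0,0)
entry J[2][1] = 1.0000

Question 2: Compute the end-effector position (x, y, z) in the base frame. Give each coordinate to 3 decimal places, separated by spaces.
after link 1: o_1 = (-1.0000, -1.7321, 3.0000)
after link 2: o_2 = (-3.5000, -6.0622, 6.0000)
after link 3: o_3 = (-4.3660, -5.5622, 7.0000)
after link 4: o_4 = (-6.3660, -9.0263, 11.0000)
after link 5: o_5 = (-4.6340, -12.0263, 10.0000)

-4.634 -12.026 10.000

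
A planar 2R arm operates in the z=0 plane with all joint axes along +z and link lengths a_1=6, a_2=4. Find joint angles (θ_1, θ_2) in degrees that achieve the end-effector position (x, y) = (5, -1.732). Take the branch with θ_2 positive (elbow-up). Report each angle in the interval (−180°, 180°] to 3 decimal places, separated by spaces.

-60.000 120.000

cos θ_2 = (27.9998−6²−4²)/(2·6·4) = -0.5000; θ_2 = 120.0002° (elbow-up)
β = atan2(-1.7320,5.0000) = -19.1061°; ψ = atan2(3.4641,4.0000) = 40.8934°
θ_1 = β − ψ = -59.9995°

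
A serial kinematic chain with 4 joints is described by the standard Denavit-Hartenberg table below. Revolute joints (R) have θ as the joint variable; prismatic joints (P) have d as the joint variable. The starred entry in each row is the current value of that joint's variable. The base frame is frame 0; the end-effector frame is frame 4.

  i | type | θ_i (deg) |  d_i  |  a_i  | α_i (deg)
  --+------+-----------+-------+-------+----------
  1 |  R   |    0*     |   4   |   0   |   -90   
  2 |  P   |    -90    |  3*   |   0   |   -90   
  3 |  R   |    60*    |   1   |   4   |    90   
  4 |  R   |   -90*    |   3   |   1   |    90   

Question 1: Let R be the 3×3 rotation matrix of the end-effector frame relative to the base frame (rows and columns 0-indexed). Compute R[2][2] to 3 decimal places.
-0.500

End-effector z-axis (col 2 of R) = (-0.0000,0.8660,-0.5000)
R[2][2] = -0.5000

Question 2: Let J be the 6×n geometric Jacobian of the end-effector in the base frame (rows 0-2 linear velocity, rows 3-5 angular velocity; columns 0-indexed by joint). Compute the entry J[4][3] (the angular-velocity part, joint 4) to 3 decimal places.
0.500

axis z_3 = (0.0000,0.5000,0.8660); lever o_n−o_3 = (-1.0000,1.5000,2.5981)
cross product → J_v[:, 3] = (0.0000,-0.8660,0.5000)
J_ω[:, 3] = z_3
entry J[4][3] = 0.5000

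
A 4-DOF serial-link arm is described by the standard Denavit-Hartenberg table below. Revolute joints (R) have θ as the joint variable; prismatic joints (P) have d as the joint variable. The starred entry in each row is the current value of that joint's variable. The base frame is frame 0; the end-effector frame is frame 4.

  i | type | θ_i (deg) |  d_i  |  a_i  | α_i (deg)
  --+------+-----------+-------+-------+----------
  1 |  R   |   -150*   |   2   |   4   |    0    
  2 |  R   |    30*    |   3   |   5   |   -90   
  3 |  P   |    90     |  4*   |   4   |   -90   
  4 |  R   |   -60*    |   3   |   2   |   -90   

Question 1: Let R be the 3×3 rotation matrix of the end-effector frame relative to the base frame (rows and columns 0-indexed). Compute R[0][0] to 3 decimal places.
0.750

End-effector x-axis (col 0 of R) = (0.7500,-0.4330,-0.5000)
R[0][0] = 0.7500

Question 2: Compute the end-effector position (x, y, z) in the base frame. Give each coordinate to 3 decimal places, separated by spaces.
0.500 -6.598 -0.000

after link 1: o_1 = (-3.4641, -2.0000, 2.0000)
after link 2: o_2 = (-5.9641, -6.3301, 5.0000)
after link 3: o_3 = (-2.5000, -8.3301, 1.0000)
after link 4: o_4 = (0.5000, -6.5981, -0.0000)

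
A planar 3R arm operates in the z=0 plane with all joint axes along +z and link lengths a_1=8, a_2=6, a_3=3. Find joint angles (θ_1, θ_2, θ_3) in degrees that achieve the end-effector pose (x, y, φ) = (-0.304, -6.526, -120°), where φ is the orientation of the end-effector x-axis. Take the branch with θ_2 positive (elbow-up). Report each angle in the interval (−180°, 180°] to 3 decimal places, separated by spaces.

wrist centre = target − a_3·(cos φ, sin φ) = (1.1960, -3.9279)
cos θ_2 = (16.8590−8²−6²)/(2·8·6) = -0.8661; θ_2 = 150.0031° (elbow-up)
β = atan2(-3.9279,1.1960) = -73.0652°; ψ = atan2(2.9997,2.8037) = 46.9347°
θ_1 = β − ψ = -119.9999°
θ_3 = φ − θ_1 − θ_2 = -150.0032° (wrapped to (-180°,180°])

-120.000 150.003 -150.003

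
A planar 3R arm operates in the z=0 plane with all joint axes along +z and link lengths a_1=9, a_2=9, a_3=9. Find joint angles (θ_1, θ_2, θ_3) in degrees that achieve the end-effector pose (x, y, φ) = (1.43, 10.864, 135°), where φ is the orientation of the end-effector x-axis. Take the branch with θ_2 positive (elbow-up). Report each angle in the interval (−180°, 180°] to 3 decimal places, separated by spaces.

-30.000 120.002 44.998

wrist centre = target − a_3·(cos φ, sin φ) = (7.7940, 4.5000)
cos θ_2 = (80.9962−9²−9²)/(2·9·9) = -0.5000; θ_2 = 120.0016° (elbow-up)
β = atan2(4.5000,7.7940) = 30.0011°; ψ = atan2(7.7941,4.4998) = 60.0008°
θ_1 = β − ψ = -29.9997°
θ_3 = φ − θ_1 − θ_2 = 44.9982° (wrapped to (-180°,180°])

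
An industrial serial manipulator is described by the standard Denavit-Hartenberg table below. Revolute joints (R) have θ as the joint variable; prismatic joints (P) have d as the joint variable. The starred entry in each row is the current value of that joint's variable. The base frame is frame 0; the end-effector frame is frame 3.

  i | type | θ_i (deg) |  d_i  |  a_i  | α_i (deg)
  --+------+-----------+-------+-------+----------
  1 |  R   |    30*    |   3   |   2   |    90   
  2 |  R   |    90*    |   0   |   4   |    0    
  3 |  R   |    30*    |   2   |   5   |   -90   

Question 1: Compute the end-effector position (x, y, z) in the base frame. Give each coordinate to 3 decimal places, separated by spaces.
after link 1: o_1 = (1.7321, 1.0000, 3.0000)
after link 2: o_2 = (1.7321, 1.0000, 7.0000)
after link 3: o_3 = (0.5670, -1.9821, 11.3301)

0.567 -1.982 11.330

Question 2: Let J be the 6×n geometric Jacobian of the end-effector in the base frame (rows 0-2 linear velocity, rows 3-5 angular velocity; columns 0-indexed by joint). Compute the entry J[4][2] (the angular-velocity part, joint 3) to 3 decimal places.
axis z_2 = (0.5000,-0.8660,0.0000); lever o_n−o_2 = (-1.1651,-2.9821,4.3301)
cross product → J_v[:, 2] = (-3.7500,-2.1651,-2.5000)
J_ω[:, 2] = z_2
entry J[4][2] = -0.8660

-0.866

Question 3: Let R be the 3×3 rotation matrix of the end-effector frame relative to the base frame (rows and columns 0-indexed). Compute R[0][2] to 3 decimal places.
End-effector z-axis (col 2 of R) = (-0.7500,-0.4330,-0.5000)
R[0][2] = -0.7500

-0.750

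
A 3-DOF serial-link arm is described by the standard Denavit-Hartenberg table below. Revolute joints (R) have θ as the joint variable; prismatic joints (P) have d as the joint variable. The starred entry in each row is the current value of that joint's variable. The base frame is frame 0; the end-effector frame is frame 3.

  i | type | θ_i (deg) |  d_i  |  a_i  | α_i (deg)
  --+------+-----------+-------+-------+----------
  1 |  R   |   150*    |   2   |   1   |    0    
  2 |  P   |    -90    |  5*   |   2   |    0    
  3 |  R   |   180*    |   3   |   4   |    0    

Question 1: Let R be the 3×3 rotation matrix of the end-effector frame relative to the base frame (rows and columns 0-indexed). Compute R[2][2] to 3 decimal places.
End-effector z-axis (col 2 of R) = (0.0000,0.0000,1.0000)
R[2][2] = 1.0000

1.000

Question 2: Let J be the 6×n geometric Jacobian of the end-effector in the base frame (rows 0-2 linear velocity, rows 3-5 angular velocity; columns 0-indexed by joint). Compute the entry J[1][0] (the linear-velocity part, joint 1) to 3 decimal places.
axis z_0 = ẑ; lever o_n−o_0 = (-1.8660,-1.2321,10.0000)
cross product → J_v[:, 0] = (1.2321,-1.8660,0.0000)
J_ω[:, 0] = z_0
entry J[1][0] = -1.8660

-1.866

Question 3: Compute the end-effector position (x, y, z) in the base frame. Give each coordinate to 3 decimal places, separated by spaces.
-1.866 -1.232 10.000

after link 1: o_1 = (-0.8660, 0.5000, 2.0000)
after link 2: o_2 = (0.1340, 2.2321, 7.0000)
after link 3: o_3 = (-1.8660, -1.2321, 10.0000)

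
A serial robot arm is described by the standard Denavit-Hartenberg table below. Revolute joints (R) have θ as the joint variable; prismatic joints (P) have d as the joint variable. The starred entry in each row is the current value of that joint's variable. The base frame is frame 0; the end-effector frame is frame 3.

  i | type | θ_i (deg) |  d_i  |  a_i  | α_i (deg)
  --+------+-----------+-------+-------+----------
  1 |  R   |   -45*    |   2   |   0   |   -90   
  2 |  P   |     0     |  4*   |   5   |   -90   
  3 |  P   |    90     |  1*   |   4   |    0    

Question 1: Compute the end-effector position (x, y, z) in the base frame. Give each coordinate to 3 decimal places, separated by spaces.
after link 1: o_1 = (0.0000, 0.0000, 2.0000)
after link 2: o_2 = (6.3640, -0.7071, 2.0000)
after link 3: o_3 = (3.5355, -3.5355, 1.0000)

3.536 -3.536 1.000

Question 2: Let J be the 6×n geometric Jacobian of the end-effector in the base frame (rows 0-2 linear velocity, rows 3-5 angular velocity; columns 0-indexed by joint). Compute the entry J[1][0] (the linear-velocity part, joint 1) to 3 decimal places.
axis z_0 = ẑ; lever o_n−o_0 = (3.5355,-3.5355,1.0000)
cross product → J_v[:, 0] = (3.5355,3.5355,-0.0000)
J_ω[:, 0] = z_0
entry J[1][0] = 3.5355

3.536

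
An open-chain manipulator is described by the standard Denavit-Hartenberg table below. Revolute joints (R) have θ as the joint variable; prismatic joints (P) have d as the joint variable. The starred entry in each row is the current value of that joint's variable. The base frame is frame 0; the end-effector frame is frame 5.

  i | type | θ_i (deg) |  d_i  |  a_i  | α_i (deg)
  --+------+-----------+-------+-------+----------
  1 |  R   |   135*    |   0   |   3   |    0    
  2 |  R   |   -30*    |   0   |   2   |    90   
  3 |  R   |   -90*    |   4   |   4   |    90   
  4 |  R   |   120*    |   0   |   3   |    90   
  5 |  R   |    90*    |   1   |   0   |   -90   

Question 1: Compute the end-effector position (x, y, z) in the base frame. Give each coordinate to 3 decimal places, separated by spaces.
4.217 5.890 -3.366

after link 1: o_1 = (-2.1213, 2.1213, 0.0000)
after link 2: o_2 = (-2.6390, 4.0532, 0.0000)
after link 3: o_3 = (1.2247, 5.0884, -4.0000)
after link 4: o_4 = (3.7343, 5.7609, -2.5000)
after link 5: o_5 = (4.2173, 5.8903, -3.3660)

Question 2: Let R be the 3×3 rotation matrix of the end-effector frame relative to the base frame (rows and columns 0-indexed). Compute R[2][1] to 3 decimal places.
End-effector y-axis (col 1 of R) = (-0.4830,-0.1294,0.8660)
R[2][1] = 0.8660

0.866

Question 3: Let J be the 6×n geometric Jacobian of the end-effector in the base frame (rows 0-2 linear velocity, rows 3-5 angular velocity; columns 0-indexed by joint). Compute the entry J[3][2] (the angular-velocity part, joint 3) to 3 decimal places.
0.966

axis z_2 = (0.9659,0.2588,0.0000); lever o_n−o_2 = (6.8562,1.8371,-3.3660)
cross product → J_v[:, 2] = (-0.8712,3.2513,-0.0000)
J_ω[:, 2] = z_2
entry J[3][2] = 0.9659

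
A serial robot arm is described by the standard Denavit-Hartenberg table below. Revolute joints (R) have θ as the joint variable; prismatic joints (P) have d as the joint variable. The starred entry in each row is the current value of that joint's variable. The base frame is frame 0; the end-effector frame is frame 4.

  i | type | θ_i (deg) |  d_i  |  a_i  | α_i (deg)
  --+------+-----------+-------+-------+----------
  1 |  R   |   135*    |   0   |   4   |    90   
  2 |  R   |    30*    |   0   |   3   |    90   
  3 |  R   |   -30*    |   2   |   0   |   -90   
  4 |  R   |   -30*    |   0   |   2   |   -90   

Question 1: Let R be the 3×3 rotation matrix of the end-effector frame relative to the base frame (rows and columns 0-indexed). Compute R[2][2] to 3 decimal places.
End-effector z-axis (col 2 of R) = (-0.1358,-0.2178,0.9665)
R[2][2] = 0.9665

0.967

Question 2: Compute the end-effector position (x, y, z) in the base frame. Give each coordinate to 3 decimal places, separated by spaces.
after link 1: o_1 = (-2.8284, 2.8284, 0.0000)
after link 2: o_2 = (-4.6655, 4.6655, 1.5000)
after link 3: o_3 = (-5.3727, 5.3727, -0.2321)
after link 4: o_4 = (-7.2571, 6.0324, -0.3481)

-7.257 6.032 -0.348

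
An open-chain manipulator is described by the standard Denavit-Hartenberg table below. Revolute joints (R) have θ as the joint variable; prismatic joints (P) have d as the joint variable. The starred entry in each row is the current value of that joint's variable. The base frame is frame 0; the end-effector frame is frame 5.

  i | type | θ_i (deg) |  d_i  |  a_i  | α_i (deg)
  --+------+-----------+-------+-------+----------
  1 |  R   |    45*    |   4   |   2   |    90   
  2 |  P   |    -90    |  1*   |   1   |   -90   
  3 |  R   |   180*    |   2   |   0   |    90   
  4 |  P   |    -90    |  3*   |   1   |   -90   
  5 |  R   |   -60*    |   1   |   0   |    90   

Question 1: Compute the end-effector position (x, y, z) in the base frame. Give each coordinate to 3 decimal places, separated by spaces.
after link 1: o_1 = (1.4142, 1.4142, 4.0000)
after link 2: o_2 = (2.1213, 0.7071, 3.0000)
after link 3: o_3 = (3.5355, 2.1213, 3.0000)
after link 4: o_4 = (0.7071, 3.5355, 3.0000)
after link 5: o_5 = (0.7071, 3.5355, 4.0000)

0.707 3.536 4.000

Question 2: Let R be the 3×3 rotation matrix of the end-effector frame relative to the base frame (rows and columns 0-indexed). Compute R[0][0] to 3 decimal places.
-0.966

End-effector x-axis (col 0 of R) = (-0.9659,0.2588,-0.0000)
R[0][0] = -0.9659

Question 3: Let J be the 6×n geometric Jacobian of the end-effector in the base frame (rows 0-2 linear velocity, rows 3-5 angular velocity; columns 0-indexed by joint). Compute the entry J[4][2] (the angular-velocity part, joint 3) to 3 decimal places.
axis z_2 = (0.7071,0.7071,0.0000); lever o_n−o_2 = (-1.4142,2.8284,1.0000)
cross product → J_v[:, 2] = (0.7071,-0.7071,3.0000)
J_ω[:, 2] = z_2
entry J[4][2] = 0.7071

0.707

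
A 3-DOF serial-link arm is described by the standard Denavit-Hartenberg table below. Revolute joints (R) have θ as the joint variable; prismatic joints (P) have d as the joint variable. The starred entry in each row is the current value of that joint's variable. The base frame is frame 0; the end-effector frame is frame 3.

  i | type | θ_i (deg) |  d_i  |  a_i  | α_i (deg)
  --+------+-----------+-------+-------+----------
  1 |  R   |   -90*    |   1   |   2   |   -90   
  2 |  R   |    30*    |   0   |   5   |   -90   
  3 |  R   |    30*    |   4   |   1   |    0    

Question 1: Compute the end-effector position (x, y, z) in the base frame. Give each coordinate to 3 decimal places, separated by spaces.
after link 1: o_1 = (0.0000, -2.0000, 1.0000)
after link 2: o_2 = (0.0000, -6.3301, -1.5000)
after link 3: o_3 = (-0.5000, -5.0801, -5.3971)

-0.500 -5.080 -5.397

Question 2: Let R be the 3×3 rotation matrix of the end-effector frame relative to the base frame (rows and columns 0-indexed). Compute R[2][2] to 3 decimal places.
End-effector z-axis (col 2 of R) = (0.0000,0.5000,-0.8660)
R[2][2] = -0.8660

-0.866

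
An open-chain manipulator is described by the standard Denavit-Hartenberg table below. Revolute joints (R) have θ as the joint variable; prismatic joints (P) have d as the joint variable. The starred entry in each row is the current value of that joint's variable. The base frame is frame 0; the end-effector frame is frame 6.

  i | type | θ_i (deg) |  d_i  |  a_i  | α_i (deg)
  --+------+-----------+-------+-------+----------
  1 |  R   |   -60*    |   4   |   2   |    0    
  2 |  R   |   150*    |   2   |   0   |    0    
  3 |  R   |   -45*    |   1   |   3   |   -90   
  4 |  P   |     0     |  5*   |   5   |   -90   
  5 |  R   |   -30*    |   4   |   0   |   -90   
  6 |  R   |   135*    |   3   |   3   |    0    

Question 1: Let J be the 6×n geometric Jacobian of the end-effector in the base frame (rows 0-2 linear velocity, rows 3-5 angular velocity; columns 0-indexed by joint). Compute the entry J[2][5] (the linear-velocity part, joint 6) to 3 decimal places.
axis z_5 = (0.9659,-0.2588,-0.0000); lever o_n−o_5 = (2.3487,-2.8255,2.1213)
cross product → J_v[:, 5] = (-0.5490,-2.0490,-2.1213)
J_ω[:, 5] = z_5
entry J[2][5] = -2.1213

-2.121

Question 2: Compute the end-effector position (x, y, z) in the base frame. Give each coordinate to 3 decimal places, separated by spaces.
after link 1: o_1 = (1.0000, -1.7321, 4.0000)
after link 2: o_2 = (1.0000, -1.7321, 6.0000)
after link 3: o_3 = (3.1213, 0.3893, 7.0000)
after link 4: o_4 = (3.1213, 7.4603, 7.0000)
after link 5: o_5 = (3.1213, 7.4603, 3.0000)
after link 6: o_6 = (5.4701, 4.6348, 5.1213)

5.470 4.635 5.121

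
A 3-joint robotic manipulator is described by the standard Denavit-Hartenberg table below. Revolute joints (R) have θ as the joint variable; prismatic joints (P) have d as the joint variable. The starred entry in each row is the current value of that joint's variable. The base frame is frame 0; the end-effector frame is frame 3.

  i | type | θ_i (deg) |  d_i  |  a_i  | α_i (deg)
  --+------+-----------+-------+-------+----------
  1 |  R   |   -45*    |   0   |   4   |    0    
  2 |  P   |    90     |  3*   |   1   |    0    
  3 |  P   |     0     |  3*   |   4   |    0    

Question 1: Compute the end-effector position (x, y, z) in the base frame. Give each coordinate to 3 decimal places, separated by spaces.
6.364 0.707 6.000

after link 1: o_1 = (2.8284, -2.8284, 0.0000)
after link 2: o_2 = (3.5355, -2.1213, 3.0000)
after link 3: o_3 = (6.3640, 0.7071, 6.0000)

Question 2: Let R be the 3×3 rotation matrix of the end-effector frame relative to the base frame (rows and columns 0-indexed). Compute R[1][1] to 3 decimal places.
0.707

End-effector y-axis (col 1 of R) = (-0.7071,0.7071,0.0000)
R[1][1] = 0.7071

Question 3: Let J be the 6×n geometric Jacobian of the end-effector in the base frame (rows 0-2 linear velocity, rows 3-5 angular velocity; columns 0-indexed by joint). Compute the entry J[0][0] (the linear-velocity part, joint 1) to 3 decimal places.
-0.707

axis z_0 = ẑ; lever o_n−o_0 = (6.3640,0.7071,6.0000)
cross product → J_v[:, 0] = (-0.7071,6.3640,0.0000)
J_ω[:, 0] = z_0
entry J[0][0] = -0.7071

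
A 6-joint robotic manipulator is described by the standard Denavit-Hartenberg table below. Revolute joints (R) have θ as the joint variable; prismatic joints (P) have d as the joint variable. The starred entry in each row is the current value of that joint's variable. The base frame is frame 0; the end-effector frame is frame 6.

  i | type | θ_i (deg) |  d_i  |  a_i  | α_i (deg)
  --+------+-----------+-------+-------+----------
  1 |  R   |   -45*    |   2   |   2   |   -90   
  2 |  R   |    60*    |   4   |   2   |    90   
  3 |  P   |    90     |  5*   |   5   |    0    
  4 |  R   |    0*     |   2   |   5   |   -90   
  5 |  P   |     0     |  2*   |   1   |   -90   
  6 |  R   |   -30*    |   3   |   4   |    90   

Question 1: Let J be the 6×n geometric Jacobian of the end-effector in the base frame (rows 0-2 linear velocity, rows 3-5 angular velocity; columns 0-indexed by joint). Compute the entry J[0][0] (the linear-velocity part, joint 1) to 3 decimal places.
axis z_0 = ẑ; lever o_n−o_0 = (16.2127,9.8995,5.7321)
cross product → J_v[:, 0] = (-9.8995,16.2127,0.0000)
J_ω[:, 0] = z_0
entry J[0][0] = -9.8995

-9.899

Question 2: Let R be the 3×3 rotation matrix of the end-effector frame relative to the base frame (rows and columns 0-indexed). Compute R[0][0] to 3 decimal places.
0.436

End-effector x-axis (col 0 of R) = (0.4356,0.7891,0.4330)
R[0][0] = 0.4356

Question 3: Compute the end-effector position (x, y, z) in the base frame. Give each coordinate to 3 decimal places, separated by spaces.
16.213 9.899 5.732

after link 1: o_1 = (1.4142, -1.4142, 2.0000)
after link 2: o_2 = (4.9497, 0.7071, 0.2679)
after link 3: o_3 = (11.5471, 1.1808, 2.7679)
after link 4: o_4 = (16.3074, 3.4916, 3.7679)
after link 5: o_5 = (16.3074, 4.9058, 5.5000)
after link 6: o_6 = (16.2127, 9.8995, 5.7321)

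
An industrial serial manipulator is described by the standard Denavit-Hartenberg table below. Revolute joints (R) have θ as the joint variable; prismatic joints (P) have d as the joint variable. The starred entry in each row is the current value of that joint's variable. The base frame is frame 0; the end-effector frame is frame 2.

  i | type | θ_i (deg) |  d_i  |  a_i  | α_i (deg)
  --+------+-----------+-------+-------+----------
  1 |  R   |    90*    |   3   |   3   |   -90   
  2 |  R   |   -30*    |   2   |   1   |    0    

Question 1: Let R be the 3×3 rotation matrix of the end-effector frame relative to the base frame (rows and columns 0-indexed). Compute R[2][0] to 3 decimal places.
End-effector x-axis (col 0 of R) = (0.0000,0.8660,0.5000)
R[2][0] = 0.5000

0.500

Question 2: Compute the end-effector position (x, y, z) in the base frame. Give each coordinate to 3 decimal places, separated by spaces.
-2.000 3.866 3.500

after link 1: o_1 = (0.0000, 3.0000, 3.0000)
after link 2: o_2 = (-2.0000, 3.8660, 3.5000)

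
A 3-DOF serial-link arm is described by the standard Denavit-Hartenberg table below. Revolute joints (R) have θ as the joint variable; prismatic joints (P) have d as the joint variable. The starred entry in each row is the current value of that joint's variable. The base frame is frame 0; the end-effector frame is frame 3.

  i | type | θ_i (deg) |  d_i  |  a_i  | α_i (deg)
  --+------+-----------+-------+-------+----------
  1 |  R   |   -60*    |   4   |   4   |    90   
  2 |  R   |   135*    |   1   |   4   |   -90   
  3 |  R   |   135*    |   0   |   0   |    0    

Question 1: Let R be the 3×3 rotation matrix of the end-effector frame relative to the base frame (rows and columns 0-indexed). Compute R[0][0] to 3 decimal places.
0.862

End-effector x-axis (col 0 of R) = (0.8624,-0.0795,-0.5000)
R[0][0] = 0.8624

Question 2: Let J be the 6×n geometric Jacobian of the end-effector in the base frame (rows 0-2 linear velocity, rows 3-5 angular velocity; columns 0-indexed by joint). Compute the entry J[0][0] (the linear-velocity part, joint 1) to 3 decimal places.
1.515

axis z_0 = ẑ; lever o_n−o_0 = (-0.2802,-1.5146,6.8284)
cross product → J_v[:, 0] = (1.5146,-0.2802,0.0000)
J_ω[:, 0] = z_0
entry J[0][0] = 1.5146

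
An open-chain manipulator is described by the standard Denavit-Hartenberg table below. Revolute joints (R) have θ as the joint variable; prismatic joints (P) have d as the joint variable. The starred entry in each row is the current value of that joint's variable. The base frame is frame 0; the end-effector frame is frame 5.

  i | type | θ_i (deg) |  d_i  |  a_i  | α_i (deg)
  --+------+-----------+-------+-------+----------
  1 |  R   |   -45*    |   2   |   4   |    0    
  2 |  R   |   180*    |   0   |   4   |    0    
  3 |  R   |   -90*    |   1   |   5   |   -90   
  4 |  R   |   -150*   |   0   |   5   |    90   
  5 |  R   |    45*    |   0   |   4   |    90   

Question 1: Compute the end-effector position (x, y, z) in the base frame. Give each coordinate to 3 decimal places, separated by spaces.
after link 1: o_1 = (2.8284, -2.8284, 2.0000)
after link 2: o_2 = (0.0000, 0.0000, 2.0000)
after link 3: o_3 = (3.5355, 3.5355, 3.0000)
after link 4: o_4 = (0.4737, 0.4737, 5.5000)
after link 5: o_5 = (-3.2584, 0.7416, 6.9142)

-3.258 0.742 6.914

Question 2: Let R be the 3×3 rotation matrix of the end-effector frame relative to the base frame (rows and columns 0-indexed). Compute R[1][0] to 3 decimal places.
End-effector x-axis (col 0 of R) = (-0.9330,0.0670,0.3536)
R[1][0] = 0.0670

0.067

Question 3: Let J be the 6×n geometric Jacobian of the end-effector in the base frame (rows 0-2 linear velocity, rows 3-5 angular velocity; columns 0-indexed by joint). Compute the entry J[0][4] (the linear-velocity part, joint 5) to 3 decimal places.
axis z_4 = (-0.3536,-0.3536,-0.8660); lever o_n−o_4 = (-3.7321,0.2679,1.4142)
cross product → J_v[:, 4] = (-0.2679,3.7321,-1.4142)
J_ω[:, 4] = z_4
entry J[0][4] = -0.2679

-0.268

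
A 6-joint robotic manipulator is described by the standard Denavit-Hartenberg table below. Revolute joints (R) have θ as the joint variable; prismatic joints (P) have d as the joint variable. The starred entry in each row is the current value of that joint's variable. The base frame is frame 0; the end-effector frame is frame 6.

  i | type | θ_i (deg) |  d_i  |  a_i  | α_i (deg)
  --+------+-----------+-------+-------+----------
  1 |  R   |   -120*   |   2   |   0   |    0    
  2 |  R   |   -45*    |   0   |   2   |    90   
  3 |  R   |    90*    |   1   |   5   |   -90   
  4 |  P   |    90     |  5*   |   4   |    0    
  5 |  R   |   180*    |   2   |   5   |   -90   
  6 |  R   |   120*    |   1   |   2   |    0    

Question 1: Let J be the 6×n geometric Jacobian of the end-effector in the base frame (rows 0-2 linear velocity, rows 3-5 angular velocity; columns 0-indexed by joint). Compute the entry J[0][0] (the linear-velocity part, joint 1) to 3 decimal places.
axis z_0 = ẑ; lever o_n−o_0 = (2.8978,1.8117,8.0000)
cross product → J_v[:, 0] = (-1.8117,2.8978,0.0000)
J_ω[:, 0] = z_0
entry J[0][0] = -1.8117

-1.812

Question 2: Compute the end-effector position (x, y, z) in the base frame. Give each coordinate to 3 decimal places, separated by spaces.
2.898 1.812 8.000

after link 1: o_1 = (0.0000, 0.0000, 2.0000)
after link 2: o_2 = (-1.9319, -0.5176, 2.0000)
after link 3: o_3 = (-2.1907, 0.4483, 7.0000)
after link 4: o_4 = (3.6742, -2.1213, 7.0000)
after link 5: o_5 = (4.3120, 3.2259, 7.0000)
after link 6: o_6 = (2.8978, 1.8117, 8.0000)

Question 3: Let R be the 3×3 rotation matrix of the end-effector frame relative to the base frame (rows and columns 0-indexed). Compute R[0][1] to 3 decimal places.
0.707

End-effector y-axis (col 1 of R) = (0.7071,-0.7071,0.0000)
R[0][1] = 0.7071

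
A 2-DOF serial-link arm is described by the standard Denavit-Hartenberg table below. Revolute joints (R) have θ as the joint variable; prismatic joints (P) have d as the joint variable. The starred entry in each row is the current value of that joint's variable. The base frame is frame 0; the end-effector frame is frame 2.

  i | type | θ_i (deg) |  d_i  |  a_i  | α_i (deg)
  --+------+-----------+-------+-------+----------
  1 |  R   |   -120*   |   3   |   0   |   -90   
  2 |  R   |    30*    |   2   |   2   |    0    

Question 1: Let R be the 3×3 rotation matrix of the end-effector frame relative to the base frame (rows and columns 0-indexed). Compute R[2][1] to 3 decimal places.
-0.866

End-effector y-axis (col 1 of R) = (0.2500,0.4330,-0.8660)
R[2][1] = -0.8660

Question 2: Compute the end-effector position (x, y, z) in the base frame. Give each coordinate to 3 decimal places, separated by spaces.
after link 1: o_1 = (0.0000, 0.0000, 3.0000)
after link 2: o_2 = (0.8660, -2.5000, 2.0000)

0.866 -2.500 2.000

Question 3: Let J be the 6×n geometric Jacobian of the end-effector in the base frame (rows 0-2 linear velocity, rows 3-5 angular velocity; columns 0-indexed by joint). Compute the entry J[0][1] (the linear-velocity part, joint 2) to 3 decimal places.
axis z_1 = (0.8660,-0.5000,0.0000); lever o_n−o_1 = (0.8660,-2.5000,-1.0000)
cross product → J_v[:, 1] = (0.5000,0.8660,-1.7321)
J_ω[:, 1] = z_1
entry J[0][1] = 0.5000

0.500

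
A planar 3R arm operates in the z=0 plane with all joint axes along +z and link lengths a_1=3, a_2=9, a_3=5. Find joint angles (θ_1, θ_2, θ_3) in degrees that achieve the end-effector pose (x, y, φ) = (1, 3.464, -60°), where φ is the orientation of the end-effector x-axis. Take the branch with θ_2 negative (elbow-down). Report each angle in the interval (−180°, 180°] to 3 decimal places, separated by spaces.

-158.211 -120.002 -141.787

wrist centre = target − a_3·(cos φ, sin φ) = (-1.5000, 7.7941)
cos θ_2 = (62.9984−3²−9²)/(2·3·9) = -0.5000; θ_2 = -120.0019° (elbow-down)
β = atan2(7.7941,-1.5000) = 100.8935°; ψ = atan2(-7.7941,-1.5003) = -100.8955°
θ_1 = β − ψ = 201.7890°
θ_3 = φ − θ_1 − θ_2 = -141.7871° (wrapped to (-180°,180°])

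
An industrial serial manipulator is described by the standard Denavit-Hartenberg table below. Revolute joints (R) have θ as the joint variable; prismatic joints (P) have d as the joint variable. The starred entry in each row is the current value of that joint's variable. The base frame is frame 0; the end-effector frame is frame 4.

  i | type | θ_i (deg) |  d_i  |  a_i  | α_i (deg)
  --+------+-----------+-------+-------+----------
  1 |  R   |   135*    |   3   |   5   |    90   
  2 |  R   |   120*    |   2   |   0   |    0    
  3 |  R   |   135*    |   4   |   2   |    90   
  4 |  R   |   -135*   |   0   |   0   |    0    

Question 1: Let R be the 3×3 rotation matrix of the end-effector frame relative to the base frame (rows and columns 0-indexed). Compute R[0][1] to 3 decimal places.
End-effector y-axis (col 1 of R) = (-0.3706,-0.6294,-0.6830)
R[0][1] = -0.3706

-0.371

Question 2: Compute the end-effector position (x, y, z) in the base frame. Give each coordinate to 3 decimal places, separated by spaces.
1.073 7.412 1.068

after link 1: o_1 = (-3.5355, 3.5355, 3.0000)
after link 2: o_2 = (-2.1213, 4.9497, 3.0000)
after link 3: o_3 = (1.0731, 7.4121, 1.0681)
after link 4: o_4 = (1.0731, 7.4121, 1.0681)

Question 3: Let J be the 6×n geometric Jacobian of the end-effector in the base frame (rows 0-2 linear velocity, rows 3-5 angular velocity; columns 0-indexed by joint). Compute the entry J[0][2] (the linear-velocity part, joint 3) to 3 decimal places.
-1.366

axis z_2 = (0.7071,0.7071,0.0000); lever o_n−o_2 = (3.1945,2.4624,-1.9319)
cross product → J_v[:, 2] = (-1.3660,1.3660,-0.5176)
J_ω[:, 2] = z_2
entry J[0][2] = -1.3660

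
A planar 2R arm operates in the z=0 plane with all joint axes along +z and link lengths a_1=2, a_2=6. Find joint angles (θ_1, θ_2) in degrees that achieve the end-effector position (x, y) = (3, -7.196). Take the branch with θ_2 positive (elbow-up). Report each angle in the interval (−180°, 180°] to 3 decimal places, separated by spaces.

cos θ_2 = (60.7824−2²−6²)/(2·2·6) = 0.8659; θ_2 = 30.0105° (elbow-up)
β = atan2(-7.1960,3.0000) = -67.3688°; ψ = atan2(3.0009,7.1956) = 22.6387°
θ_1 = β − ψ = -90.0076°

-90.008 30.010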